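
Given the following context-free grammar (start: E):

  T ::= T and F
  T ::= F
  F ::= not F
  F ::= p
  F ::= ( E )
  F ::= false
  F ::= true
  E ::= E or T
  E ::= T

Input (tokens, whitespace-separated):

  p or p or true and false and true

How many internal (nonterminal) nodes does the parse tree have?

13

[E [E [E [T [F p]]] or [T [F p]]] or [T [T [T [F true]] and [F false]] and [F true]]]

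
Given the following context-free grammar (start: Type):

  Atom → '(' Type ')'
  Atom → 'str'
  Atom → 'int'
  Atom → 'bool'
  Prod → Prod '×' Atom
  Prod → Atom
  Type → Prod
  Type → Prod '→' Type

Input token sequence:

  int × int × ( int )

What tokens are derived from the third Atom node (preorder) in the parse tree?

( int )

[Type [Prod [Prod [Prod [Atom int]] × [Atom int]] × [Atom ( [Type [Prod [Atom int]]] )]]]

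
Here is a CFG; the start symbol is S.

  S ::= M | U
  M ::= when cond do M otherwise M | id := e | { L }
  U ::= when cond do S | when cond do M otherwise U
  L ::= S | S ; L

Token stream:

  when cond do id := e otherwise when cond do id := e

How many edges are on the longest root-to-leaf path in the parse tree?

[S [U when cond do [M id := e] otherwise [U when cond do [S [M id := e]]]]]

5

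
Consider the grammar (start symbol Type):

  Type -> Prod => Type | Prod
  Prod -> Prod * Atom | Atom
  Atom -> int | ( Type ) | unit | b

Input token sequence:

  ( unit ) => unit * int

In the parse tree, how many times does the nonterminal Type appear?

3

[Type [Prod [Atom ( [Type [Prod [Atom unit]]] )]] => [Type [Prod [Prod [Atom unit]] * [Atom int]]]]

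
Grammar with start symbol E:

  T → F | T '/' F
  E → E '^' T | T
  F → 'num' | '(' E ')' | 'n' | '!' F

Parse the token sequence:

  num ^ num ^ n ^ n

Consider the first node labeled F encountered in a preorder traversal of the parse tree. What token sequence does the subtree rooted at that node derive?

[E [E [E [E [T [F num]]] ^ [T [F num]]] ^ [T [F n]]] ^ [T [F n]]]

num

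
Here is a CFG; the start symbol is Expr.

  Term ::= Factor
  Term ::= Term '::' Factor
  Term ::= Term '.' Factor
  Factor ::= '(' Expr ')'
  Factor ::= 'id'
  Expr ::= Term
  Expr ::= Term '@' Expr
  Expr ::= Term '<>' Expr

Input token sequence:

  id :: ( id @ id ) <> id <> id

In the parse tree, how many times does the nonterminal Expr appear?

5

[Expr [Term [Term [Factor id]] :: [Factor ( [Expr [Term [Factor id]] @ [Expr [Term [Factor id]]]] )]] <> [Expr [Term [Factor id]] <> [Expr [Term [Factor id]]]]]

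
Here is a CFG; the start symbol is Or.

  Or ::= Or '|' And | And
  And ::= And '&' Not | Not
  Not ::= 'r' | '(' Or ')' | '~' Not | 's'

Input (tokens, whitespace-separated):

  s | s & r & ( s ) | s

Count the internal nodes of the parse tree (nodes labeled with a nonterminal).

[Or [Or [Or [And [Not s]]] | [And [And [And [Not s]] & [Not r]] & [Not ( [Or [And [Not s]]] )]]] | [And [Not s]]]

16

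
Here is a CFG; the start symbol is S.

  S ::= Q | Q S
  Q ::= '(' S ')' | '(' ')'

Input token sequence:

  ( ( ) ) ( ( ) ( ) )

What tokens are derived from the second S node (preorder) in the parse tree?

( )

[S [Q ( [S [Q ( )]] )] [S [Q ( [S [Q ( )] [S [Q ( )]]] )]]]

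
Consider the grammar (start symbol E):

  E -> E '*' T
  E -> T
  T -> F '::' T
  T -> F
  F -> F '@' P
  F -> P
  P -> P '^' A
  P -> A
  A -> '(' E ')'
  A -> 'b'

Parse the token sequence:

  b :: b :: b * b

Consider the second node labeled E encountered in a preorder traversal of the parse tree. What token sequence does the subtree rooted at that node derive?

[E [E [T [F [P [A b]]] :: [T [F [P [A b]]] :: [T [F [P [A b]]]]]]] * [T [F [P [A b]]]]]

b :: b :: b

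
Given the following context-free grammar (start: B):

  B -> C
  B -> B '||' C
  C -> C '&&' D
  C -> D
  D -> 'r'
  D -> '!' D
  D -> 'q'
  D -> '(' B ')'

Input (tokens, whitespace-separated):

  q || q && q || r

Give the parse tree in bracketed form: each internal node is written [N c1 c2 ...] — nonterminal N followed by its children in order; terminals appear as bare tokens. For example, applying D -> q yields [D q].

B
B || C
B || C || C
C || C || C
D || C || C
q || C || C
q || C && D || C
q || D && D || C
q || q && D || C
q || q && q || C
q || q && q || D
q || q && q || r

[B [B [B [C [D q]]] || [C [C [D q]] && [D q]]] || [C [D r]]]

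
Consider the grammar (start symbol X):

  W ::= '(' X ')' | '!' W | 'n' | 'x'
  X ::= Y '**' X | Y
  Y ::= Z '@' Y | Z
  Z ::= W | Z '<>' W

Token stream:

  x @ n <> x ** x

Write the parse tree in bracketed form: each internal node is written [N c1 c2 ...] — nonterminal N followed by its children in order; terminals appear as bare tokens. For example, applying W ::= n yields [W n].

X
Y ** X
Z @ Y ** X
W @ Y ** X
x @ Y ** X
x @ Z ** X
x @ Z <> W ** X
x @ W <> W ** X
x @ n <> W ** X
x @ n <> x ** X
x @ n <> x ** Y
x @ n <> x ** Z
x @ n <> x ** W
x @ n <> x ** x

[X [Y [Z [W x]] @ [Y [Z [Z [W n]] <> [W x]]]] ** [X [Y [Z [W x]]]]]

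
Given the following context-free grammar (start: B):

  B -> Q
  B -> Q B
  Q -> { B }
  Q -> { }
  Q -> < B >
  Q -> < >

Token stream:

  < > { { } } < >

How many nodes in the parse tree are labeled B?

[B [Q < >] [B [Q { [B [Q { }]] }] [B [Q < >]]]]

4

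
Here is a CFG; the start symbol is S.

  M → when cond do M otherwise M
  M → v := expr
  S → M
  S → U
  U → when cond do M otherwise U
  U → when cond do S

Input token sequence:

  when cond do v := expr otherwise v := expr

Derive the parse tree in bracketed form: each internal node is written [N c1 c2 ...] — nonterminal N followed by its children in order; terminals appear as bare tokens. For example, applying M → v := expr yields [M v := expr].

S
M
when cond do M otherwise M
when cond do v := expr otherwise M
when cond do v := expr otherwise v := expr

[S [M when cond do [M v := expr] otherwise [M v := expr]]]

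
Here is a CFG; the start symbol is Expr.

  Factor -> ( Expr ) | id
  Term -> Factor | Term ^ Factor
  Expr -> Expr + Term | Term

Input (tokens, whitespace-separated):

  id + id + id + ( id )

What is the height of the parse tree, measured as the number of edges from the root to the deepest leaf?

6

[Expr [Expr [Expr [Expr [Term [Factor id]]] + [Term [Factor id]]] + [Term [Factor id]]] + [Term [Factor ( [Expr [Term [Factor id]]] )]]]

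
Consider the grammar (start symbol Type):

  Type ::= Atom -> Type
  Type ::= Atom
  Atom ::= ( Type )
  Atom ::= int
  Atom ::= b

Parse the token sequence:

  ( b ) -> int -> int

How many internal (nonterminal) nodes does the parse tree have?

8

[Type [Atom ( [Type [Atom b]] )] -> [Type [Atom int] -> [Type [Atom int]]]]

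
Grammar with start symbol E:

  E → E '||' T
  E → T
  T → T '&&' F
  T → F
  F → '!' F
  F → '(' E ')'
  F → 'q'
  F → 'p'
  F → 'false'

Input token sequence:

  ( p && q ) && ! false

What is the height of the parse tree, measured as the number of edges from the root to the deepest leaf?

[E [T [T [F ( [E [T [T [F p]] && [F q]]] )]] && [F ! [F false]]]]

8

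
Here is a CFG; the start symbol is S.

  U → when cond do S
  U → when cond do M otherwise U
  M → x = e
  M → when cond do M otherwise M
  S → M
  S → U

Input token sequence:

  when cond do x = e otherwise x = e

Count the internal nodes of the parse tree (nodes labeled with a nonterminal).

[S [M when cond do [M x = e] otherwise [M x = e]]]

4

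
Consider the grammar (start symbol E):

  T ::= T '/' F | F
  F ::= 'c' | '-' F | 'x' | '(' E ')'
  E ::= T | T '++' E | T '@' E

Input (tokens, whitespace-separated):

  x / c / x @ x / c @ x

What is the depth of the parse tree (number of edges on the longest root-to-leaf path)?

[E [T [T [T [F x]] / [F c]] / [F x]] @ [E [T [T [F x]] / [F c]] @ [E [T [F x]]]]]

5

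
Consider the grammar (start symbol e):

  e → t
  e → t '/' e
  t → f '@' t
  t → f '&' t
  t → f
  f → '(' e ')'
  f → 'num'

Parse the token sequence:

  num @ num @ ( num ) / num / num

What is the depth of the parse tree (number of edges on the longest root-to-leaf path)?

8

[e [t [f num] @ [t [f num] @ [t [f ( [e [t [f num]]] )]]]] / [e [t [f num]] / [e [t [f num]]]]]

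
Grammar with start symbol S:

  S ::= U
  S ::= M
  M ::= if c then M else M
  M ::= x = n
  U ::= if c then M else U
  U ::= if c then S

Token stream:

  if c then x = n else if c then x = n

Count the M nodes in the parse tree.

[S [U if c then [M x = n] else [U if c then [S [M x = n]]]]]

2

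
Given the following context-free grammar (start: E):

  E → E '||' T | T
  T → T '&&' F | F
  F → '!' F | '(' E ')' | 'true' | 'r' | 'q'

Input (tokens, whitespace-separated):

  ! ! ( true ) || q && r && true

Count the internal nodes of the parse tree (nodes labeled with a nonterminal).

[E [E [T [F ! [F ! [F ( [E [T [F true]]] )]]]]] || [T [T [T [F q]] && [F r]] && [F true]]]

15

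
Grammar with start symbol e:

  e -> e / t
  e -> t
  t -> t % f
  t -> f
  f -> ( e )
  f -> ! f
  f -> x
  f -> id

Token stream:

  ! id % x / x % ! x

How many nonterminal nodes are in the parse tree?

[e [e [t [t [f ! [f id]]] % [f x]]] / [t [t [f x]] % [f ! [f x]]]]

12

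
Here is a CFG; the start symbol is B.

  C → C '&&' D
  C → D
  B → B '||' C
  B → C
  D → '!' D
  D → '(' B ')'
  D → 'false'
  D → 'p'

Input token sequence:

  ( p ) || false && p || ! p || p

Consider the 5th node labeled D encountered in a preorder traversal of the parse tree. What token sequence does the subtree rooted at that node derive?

[B [B [B [B [C [D ( [B [C [D p]]] )]]] || [C [C [D false]] && [D p]]] || [C [D ! [D p]]]] || [C [D p]]]

! p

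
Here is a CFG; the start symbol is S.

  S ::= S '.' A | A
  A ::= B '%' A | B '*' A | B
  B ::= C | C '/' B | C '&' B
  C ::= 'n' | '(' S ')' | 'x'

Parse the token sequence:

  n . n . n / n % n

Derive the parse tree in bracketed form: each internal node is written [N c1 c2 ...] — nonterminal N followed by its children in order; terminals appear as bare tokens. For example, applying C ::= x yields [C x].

S
S . A
S . A . A
A . A . A
B . A . A
C . A . A
n . A . A
n . B . A
n . C . A
n . n . A
n . n . B % A
n . n . C / B % A
n . n . n / B % A
n . n . n / C % A
n . n . n / n % A
n . n . n / n % B
n . n . n / n % C
n . n . n / n % n

[S [S [S [A [B [C n]]]] . [A [B [C n]]]] . [A [B [C n] / [B [C n]]] % [A [B [C n]]]]]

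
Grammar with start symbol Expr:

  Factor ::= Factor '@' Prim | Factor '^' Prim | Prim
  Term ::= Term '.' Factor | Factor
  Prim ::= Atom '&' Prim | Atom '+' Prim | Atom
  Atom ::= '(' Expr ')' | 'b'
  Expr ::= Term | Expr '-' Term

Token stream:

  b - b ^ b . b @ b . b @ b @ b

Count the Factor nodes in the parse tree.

8

[Expr [Expr [Term [Factor [Prim [Atom b]]]]] - [Term [Term [Term [Factor [Factor [Prim [Atom b]]] ^ [Prim [Atom b]]]] . [Factor [Factor [Prim [Atom b]]] @ [Prim [Atom b]]]] . [Factor [Factor [Factor [Prim [Atom b]]] @ [Prim [Atom b]]] @ [Prim [Atom b]]]]]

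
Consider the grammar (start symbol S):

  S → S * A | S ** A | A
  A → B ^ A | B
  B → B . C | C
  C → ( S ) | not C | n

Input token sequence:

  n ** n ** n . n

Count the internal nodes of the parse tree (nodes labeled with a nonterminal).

14

[S [S [S [A [B [C n]]]] ** [A [B [C n]]]] ** [A [B [B [C n]] . [C n]]]]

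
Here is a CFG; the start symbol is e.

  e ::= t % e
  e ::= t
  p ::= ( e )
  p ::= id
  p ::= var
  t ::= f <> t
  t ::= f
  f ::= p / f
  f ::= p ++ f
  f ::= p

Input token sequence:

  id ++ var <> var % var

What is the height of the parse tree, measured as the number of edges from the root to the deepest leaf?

5

[e [t [f [p id] ++ [f [p var]]] <> [t [f [p var]]]] % [e [t [f [p var]]]]]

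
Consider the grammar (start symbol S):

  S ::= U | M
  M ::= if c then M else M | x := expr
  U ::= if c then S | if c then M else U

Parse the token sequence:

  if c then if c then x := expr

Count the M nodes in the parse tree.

[S [U if c then [S [U if c then [S [M x := expr]]]]]]

1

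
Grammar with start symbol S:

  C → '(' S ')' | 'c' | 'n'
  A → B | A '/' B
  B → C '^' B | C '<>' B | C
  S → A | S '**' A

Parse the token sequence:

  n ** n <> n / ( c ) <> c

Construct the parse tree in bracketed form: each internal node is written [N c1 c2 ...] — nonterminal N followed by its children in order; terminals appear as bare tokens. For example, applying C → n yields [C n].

S
S ** A
A ** A
B ** A
C ** A
n ** A
n ** A / B
n ** B / B
n ** C <> B / B
n ** n <> B / B
n ** n <> C / B
n ** n <> n / B
n ** n <> n / C <> B
n ** n <> n / ( S ) <> B
n ** n <> n / ( A ) <> B
n ** n <> n / ( B ) <> B
n ** n <> n / ( C ) <> B
n ** n <> n / ( c ) <> B
n ** n <> n / ( c ) <> C
n ** n <> n / ( c ) <> c

[S [S [A [B [C n]]]] ** [A [A [B [C n] <> [B [C n]]]] / [B [C ( [S [A [B [C c]]]] )] <> [B [C c]]]]]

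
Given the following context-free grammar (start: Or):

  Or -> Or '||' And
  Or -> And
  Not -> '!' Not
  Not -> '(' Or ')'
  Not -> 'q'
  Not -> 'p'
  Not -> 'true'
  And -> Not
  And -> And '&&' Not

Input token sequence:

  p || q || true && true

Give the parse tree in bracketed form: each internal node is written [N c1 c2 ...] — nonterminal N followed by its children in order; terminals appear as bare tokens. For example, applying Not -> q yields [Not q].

[Or [Or [Or [And [Not p]]] || [And [Not q]]] || [And [And [Not true]] && [Not true]]]

Or
Or || And
Or || And || And
And || And || And
Not || And || And
p || And || And
p || Not || And
p || q || And
p || q || And && Not
p || q || Not && Not
p || q || true && Not
p || q || true && true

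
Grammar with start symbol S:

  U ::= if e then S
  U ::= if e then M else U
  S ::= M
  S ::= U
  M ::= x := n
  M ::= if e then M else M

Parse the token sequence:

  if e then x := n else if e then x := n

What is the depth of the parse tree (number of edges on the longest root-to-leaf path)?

[S [U if e then [M x := n] else [U if e then [S [M x := n]]]]]

5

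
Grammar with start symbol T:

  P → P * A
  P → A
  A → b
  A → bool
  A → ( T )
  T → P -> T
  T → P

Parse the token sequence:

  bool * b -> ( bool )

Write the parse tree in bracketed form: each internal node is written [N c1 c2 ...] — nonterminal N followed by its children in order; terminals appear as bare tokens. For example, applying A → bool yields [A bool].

T
P -> T
P * A -> T
A * A -> T
bool * A -> T
bool * b -> T
bool * b -> P
bool * b -> A
bool * b -> ( T )
bool * b -> ( P )
bool * b -> ( A )
bool * b -> ( bool )

[T [P [P [A bool]] * [A b]] -> [T [P [A ( [T [P [A bool]]] )]]]]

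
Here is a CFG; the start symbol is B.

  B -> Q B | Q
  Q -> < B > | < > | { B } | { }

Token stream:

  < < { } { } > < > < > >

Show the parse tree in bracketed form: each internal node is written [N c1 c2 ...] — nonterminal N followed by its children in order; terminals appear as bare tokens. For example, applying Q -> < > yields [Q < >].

B
Q
< B >
< Q B >
< < B > B >
< < Q B > B >
< < { } B > B >
< < { } Q > B >
< < { } { } > B >
< < { } { } > Q B >
< < { } { } > < > B >
< < { } { } > < > Q >
< < { } { } > < > < > >

[B [Q < [B [Q < [B [Q { }] [B [Q { }]]] >] [B [Q < >] [B [Q < >]]]] >]]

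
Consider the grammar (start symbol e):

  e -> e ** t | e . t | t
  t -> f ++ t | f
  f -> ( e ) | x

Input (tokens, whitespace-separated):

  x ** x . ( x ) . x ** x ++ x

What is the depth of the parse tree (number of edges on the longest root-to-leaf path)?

[e [e [e [e [e [t [f x]]] ** [t [f x]]] . [t [f ( [e [t [f x]]] )]]] . [t [f x]]] ** [t [f x] ++ [t [f x]]]]

8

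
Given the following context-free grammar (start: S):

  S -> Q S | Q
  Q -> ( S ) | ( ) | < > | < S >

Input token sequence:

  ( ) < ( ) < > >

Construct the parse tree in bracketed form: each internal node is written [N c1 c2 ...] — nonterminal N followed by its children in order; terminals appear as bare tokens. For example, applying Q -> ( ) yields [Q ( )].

[S [Q ( )] [S [Q < [S [Q ( )] [S [Q < >]]] >]]]

S
Q S
( ) S
( ) Q
( ) < S >
( ) < Q S >
( ) < ( ) S >
( ) < ( ) Q >
( ) < ( ) < > >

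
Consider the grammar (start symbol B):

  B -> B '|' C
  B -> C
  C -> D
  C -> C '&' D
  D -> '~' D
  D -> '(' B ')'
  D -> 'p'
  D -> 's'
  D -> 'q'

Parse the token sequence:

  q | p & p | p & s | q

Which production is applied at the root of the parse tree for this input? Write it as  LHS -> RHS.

B -> B '|' C

[B [B [B [B [C [D q]]] | [C [C [D p]] & [D p]]] | [C [C [D p]] & [D s]]] | [C [D q]]]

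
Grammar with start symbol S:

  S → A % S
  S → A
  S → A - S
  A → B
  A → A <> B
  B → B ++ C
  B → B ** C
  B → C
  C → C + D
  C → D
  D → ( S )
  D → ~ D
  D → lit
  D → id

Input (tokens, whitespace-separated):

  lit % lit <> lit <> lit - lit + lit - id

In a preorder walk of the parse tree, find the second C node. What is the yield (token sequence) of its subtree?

[S [A [B [C [D lit]]]] % [S [A [A [A [B [C [D lit]]]] <> [B [C [D lit]]]] <> [B [C [D lit]]]] - [S [A [B [C [C [D lit]] + [D lit]]]] - [S [A [B [C [D id]]]]]]]]

lit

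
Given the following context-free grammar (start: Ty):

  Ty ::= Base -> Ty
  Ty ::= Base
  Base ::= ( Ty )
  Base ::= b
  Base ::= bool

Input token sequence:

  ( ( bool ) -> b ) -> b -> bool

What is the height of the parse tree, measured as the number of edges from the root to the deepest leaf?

6

[Ty [Base ( [Ty [Base ( [Ty [Base bool]] )] -> [Ty [Base b]]] )] -> [Ty [Base b] -> [Ty [Base bool]]]]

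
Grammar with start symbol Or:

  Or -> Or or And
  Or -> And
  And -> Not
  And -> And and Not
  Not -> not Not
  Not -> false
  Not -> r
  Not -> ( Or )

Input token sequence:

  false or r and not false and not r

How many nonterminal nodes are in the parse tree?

[Or [Or [And [Not false]]] or [And [And [And [Not r]] and [Not not [Not false]]] and [Not not [Not r]]]]

12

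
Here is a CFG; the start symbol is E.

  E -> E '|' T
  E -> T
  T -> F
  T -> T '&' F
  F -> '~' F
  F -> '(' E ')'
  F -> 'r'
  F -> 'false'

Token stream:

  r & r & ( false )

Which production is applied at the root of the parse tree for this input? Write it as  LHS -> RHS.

[E [T [T [T [F r]] & [F r]] & [F ( [E [T [F false]]] )]]]

E -> T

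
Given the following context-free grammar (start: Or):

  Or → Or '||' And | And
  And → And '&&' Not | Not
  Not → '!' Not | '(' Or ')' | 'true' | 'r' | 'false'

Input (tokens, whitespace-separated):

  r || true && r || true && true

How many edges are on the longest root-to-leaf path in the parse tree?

[Or [Or [Or [And [Not r]]] || [And [And [Not true]] && [Not r]]] || [And [And [Not true]] && [Not true]]]

5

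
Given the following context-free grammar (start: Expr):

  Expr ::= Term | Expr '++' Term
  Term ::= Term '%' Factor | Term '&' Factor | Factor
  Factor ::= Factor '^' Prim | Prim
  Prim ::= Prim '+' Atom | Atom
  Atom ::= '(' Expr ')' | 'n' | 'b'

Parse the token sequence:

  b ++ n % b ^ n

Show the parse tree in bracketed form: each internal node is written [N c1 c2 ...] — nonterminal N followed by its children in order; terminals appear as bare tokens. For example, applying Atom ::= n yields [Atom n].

[Expr [Expr [Term [Factor [Prim [Atom b]]]]] ++ [Term [Term [Factor [Prim [Atom n]]]] % [Factor [Factor [Prim [Atom b]]] ^ [Prim [Atom n]]]]]

Expr
Expr ++ Term
Term ++ Term
Factor ++ Term
Prim ++ Term
Atom ++ Term
b ++ Term
b ++ Term % Factor
b ++ Factor % Factor
b ++ Prim % Factor
b ++ Atom % Factor
b ++ n % Factor
b ++ n % Factor ^ Prim
b ++ n % Prim ^ Prim
b ++ n % Atom ^ Prim
b ++ n % b ^ Prim
b ++ n % b ^ Atom
b ++ n % b ^ n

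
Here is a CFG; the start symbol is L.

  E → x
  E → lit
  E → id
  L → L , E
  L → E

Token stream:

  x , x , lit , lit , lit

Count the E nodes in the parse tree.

5

[L [L [L [L [L [E x]] , [E x]] , [E lit]] , [E lit]] , [E lit]]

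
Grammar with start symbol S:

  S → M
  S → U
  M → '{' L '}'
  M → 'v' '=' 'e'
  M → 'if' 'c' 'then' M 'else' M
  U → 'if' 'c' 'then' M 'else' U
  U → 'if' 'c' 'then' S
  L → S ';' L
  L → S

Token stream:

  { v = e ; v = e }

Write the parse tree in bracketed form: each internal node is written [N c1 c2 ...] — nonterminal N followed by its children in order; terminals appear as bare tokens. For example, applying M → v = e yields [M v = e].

S
M
{ L }
{ S ; L }
{ M ; L }
{ v = e ; L }
{ v = e ; S }
{ v = e ; M }
{ v = e ; v = e }

[S [M { [L [S [M v = e]] ; [L [S [M v = e]]]] }]]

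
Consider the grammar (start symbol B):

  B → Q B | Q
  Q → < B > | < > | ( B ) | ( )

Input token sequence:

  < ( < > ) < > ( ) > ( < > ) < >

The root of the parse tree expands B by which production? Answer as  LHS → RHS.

B → Q B

[B [Q < [B [Q ( [B [Q < >]] )] [B [Q < >] [B [Q ( )]]]] >] [B [Q ( [B [Q < >]] )] [B [Q < >]]]]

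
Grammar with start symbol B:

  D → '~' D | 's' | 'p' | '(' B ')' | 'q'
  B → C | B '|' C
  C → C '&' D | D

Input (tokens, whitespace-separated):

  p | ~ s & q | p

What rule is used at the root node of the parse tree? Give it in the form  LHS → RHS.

[B [B [B [C [D p]]] | [C [C [D ~ [D s]]] & [D q]]] | [C [D p]]]

B → B '|' C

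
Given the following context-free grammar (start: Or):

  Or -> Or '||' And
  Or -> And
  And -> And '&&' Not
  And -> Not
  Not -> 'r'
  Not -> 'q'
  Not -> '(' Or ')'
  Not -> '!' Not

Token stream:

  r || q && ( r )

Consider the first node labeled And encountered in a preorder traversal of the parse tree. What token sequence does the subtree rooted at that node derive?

r

[Or [Or [And [Not r]]] || [And [And [Not q]] && [Not ( [Or [And [Not r]]] )]]]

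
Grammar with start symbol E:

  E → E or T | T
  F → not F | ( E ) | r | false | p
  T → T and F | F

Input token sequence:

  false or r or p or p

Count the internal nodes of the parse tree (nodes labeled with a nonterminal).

12

[E [E [E [E [T [F false]]] or [T [F r]]] or [T [F p]]] or [T [F p]]]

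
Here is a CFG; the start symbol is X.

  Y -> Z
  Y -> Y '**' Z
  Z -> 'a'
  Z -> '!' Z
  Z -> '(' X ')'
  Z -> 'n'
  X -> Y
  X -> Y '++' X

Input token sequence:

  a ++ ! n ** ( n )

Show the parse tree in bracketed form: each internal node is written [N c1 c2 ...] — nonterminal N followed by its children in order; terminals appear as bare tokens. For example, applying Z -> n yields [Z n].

[X [Y [Z a]] ++ [X [Y [Y [Z ! [Z n]]] ** [Z ( [X [Y [Z n]]] )]]]]

X
Y ++ X
Z ++ X
a ++ X
a ++ Y
a ++ Y ** Z
a ++ Z ** Z
a ++ ! Z ** Z
a ++ ! n ** Z
a ++ ! n ** ( X )
a ++ ! n ** ( Y )
a ++ ! n ** ( Z )
a ++ ! n ** ( n )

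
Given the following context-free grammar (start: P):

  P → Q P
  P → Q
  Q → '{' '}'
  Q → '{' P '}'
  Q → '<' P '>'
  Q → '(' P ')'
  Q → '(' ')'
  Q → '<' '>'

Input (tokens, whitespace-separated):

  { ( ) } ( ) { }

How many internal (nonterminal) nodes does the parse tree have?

[P [Q { [P [Q ( )]] }] [P [Q ( )] [P [Q { }]]]]

8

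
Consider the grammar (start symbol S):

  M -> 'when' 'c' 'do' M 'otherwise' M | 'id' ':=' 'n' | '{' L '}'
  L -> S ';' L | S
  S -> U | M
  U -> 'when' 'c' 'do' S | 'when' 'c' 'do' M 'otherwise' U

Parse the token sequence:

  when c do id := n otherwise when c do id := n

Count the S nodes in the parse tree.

2

[S [U when c do [M id := n] otherwise [U when c do [S [M id := n]]]]]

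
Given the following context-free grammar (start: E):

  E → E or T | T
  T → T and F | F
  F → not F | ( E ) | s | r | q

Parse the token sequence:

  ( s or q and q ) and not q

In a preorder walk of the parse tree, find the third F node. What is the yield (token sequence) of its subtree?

q

[E [T [T [F ( [E [E [T [F s]]] or [T [T [F q]] and [F q]]] )]] and [F not [F q]]]]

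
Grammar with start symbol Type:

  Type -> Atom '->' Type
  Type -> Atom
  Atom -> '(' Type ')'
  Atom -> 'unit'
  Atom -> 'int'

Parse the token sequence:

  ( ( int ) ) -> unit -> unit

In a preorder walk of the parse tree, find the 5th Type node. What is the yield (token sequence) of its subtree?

unit

[Type [Atom ( [Type [Atom ( [Type [Atom int]] )]] )] -> [Type [Atom unit] -> [Type [Atom unit]]]]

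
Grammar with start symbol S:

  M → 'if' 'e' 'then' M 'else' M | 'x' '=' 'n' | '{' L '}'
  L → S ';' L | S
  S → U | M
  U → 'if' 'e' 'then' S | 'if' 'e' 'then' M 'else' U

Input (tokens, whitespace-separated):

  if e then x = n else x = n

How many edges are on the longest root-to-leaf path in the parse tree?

[S [M if e then [M x = n] else [M x = n]]]

3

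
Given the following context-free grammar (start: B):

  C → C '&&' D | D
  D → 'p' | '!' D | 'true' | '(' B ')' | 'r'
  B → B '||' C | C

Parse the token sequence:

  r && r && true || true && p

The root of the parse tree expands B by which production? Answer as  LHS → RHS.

[B [B [C [C [C [D r]] && [D r]] && [D true]]] || [C [C [D true]] && [D p]]]

B → B '||' C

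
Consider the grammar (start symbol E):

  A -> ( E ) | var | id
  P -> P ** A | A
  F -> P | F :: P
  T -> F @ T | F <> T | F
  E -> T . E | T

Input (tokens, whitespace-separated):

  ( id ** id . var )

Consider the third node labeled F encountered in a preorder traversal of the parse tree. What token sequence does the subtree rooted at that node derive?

var

[E [T [F [P [A ( [E [T [F [P [P [A id]] ** [A id]]]] . [E [T [F [P [A var]]]]]] )]]]]]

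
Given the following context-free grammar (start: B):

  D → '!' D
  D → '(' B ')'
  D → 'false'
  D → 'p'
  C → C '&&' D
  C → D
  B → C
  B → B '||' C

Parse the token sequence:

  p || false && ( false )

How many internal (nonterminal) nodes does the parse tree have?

11

[B [B [C [D p]]] || [C [C [D false]] && [D ( [B [C [D false]]] )]]]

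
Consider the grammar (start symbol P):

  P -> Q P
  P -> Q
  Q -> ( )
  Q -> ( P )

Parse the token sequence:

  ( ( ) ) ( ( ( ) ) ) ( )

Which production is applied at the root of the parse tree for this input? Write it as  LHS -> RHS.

P -> Q P

[P [Q ( [P [Q ( )]] )] [P [Q ( [P [Q ( [P [Q ( )]] )]] )] [P [Q ( )]]]]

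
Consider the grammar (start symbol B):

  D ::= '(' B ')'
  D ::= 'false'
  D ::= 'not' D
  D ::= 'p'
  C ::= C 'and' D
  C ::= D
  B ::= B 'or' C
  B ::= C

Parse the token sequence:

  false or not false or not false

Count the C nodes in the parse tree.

[B [B [B [C [D false]]] or [C [D not [D false]]]] or [C [D not [D false]]]]

3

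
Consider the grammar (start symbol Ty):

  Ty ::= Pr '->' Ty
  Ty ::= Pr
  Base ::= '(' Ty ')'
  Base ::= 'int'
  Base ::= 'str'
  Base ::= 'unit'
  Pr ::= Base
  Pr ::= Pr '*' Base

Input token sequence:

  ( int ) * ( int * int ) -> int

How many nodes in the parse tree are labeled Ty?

[Ty [Pr [Pr [Base ( [Ty [Pr [Base int]]] )]] * [Base ( [Ty [Pr [Pr [Base int]] * [Base int]]] )]] -> [Ty [Pr [Base int]]]]

4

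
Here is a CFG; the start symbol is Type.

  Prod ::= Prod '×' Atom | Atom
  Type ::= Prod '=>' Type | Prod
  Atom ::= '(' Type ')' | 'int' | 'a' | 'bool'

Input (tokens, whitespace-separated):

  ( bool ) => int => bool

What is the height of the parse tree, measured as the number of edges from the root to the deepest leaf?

[Type [Prod [Atom ( [Type [Prod [Atom bool]]] )]] => [Type [Prod [Atom int]] => [Type [Prod [Atom bool]]]]]

6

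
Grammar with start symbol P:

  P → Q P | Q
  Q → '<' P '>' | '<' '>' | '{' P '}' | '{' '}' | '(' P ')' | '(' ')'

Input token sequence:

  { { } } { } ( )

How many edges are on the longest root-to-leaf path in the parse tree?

4

[P [Q { [P [Q { }]] }] [P [Q { }] [P [Q ( )]]]]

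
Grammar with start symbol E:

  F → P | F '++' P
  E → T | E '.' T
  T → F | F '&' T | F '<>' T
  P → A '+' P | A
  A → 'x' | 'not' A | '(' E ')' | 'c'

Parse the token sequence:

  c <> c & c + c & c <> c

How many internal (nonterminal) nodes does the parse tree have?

[E [T [F [P [A c]]] <> [T [F [P [A c]]] & [T [F [P [A c] + [P [A c]]]] & [T [F [P [A c]]] <> [T [F [P [A c]]]]]]]]]

23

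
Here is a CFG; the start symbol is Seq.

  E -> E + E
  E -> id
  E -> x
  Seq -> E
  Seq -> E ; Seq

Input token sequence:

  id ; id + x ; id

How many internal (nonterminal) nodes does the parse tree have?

8

[Seq [E id] ; [Seq [E [E id] + [E x]] ; [Seq [E id]]]]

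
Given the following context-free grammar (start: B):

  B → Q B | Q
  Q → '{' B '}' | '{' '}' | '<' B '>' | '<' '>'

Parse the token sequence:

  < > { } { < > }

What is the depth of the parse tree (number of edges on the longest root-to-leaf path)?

[B [Q < >] [B [Q { }] [B [Q { [B [Q < >]] }]]]]

6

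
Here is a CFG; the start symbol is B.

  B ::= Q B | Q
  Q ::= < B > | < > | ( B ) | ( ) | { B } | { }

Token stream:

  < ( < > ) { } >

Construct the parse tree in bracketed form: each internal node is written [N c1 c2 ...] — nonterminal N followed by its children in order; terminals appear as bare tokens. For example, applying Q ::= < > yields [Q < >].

B
Q
< B >
< Q B >
< ( B ) B >
< ( Q ) B >
< ( < > ) B >
< ( < > ) Q >
< ( < > ) { } >

[B [Q < [B [Q ( [B [Q < >]] )] [B [Q { }]]] >]]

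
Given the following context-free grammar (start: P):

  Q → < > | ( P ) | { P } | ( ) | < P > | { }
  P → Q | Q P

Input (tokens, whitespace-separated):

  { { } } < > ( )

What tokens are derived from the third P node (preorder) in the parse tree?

< > ( )

[P [Q { [P [Q { }]] }] [P [Q < >] [P [Q ( )]]]]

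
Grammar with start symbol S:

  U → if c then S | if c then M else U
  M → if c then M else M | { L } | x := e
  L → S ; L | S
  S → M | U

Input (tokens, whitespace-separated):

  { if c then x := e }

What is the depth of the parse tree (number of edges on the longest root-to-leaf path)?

7

[S [M { [L [S [U if c then [S [M x := e]]]]] }]]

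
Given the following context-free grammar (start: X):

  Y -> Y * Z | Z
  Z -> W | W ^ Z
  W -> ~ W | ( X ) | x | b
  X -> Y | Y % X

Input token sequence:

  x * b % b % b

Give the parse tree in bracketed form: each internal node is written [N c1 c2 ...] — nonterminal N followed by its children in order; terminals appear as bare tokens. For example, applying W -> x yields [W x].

X
Y % X
Y * Z % X
Z * Z % X
W * Z % X
x * Z % X
x * W % X
x * b % X
x * b % Y % X
x * b % Z % X
x * b % W % X
x * b % b % X
x * b % b % Y
x * b % b % Z
x * b % b % W
x * b % b % b

[X [Y [Y [Z [W x]]] * [Z [W b]]] % [X [Y [Z [W b]]] % [X [Y [Z [W b]]]]]]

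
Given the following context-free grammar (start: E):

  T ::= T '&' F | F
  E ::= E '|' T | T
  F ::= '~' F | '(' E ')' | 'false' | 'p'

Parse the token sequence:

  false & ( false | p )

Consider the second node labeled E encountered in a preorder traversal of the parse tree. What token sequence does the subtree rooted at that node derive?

false | p

[E [T [T [F false]] & [F ( [E [E [T [F false]]] | [T [F p]]] )]]]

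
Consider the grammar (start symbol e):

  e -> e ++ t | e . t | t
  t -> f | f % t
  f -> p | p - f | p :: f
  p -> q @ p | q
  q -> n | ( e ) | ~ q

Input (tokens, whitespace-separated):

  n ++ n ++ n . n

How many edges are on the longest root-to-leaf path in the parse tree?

8

[e [e [e [e [t [f [p [q n]]]]] ++ [t [f [p [q n]]]]] ++ [t [f [p [q n]]]]] . [t [f [p [q n]]]]]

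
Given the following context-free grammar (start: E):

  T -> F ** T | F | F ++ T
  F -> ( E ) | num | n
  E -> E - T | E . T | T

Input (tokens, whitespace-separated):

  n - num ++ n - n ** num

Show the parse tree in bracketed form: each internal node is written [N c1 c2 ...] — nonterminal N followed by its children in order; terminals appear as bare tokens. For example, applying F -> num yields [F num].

[E [E [E [T [F n]]] - [T [F num] ++ [T [F n]]]] - [T [F n] ** [T [F num]]]]

E
E - T
E - T - T
T - T - T
F - T - T
n - T - T
n - F ++ T - T
n - num ++ T - T
n - num ++ F - T
n - num ++ n - T
n - num ++ n - F ** T
n - num ++ n - n ** T
n - num ++ n - n ** F
n - num ++ n - n ** num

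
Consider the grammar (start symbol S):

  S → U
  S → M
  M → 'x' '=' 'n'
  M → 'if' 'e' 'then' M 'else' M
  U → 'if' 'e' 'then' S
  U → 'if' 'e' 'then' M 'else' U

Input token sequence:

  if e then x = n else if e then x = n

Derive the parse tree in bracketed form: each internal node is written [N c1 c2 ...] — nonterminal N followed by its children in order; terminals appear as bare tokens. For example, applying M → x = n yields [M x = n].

[S [U if e then [M x = n] else [U if e then [S [M x = n]]]]]

S
U
if e then M else U
if e then x = n else U
if e then x = n else if e then S
if e then x = n else if e then M
if e then x = n else if e then x = n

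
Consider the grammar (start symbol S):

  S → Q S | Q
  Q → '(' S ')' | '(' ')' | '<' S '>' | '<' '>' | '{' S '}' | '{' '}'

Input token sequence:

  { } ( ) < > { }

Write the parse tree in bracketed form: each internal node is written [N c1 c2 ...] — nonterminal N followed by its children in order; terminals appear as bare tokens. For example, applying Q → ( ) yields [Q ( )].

[S [Q { }] [S [Q ( )] [S [Q < >] [S [Q { }]]]]]

S
Q S
{ } S
{ } Q S
{ } ( ) S
{ } ( ) Q S
{ } ( ) < > S
{ } ( ) < > Q
{ } ( ) < > { }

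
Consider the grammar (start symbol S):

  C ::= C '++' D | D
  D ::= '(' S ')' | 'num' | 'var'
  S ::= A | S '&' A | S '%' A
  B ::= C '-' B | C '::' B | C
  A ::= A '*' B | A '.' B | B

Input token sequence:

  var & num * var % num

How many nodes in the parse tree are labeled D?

4

[S [S [S [A [B [C [D var]]]]] & [A [A [B [C [D num]]]] * [B [C [D var]]]]] % [A [B [C [D num]]]]]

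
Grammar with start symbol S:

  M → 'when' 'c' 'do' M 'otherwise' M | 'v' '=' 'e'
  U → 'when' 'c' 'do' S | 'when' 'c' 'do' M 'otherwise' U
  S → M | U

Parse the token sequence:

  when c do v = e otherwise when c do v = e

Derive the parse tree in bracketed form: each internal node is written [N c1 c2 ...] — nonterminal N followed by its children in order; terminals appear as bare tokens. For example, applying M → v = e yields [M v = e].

[S [U when c do [M v = e] otherwise [U when c do [S [M v = e]]]]]

S
U
when c do M otherwise U
when c do v = e otherwise U
when c do v = e otherwise when c do S
when c do v = e otherwise when c do M
when c do v = e otherwise when c do v = e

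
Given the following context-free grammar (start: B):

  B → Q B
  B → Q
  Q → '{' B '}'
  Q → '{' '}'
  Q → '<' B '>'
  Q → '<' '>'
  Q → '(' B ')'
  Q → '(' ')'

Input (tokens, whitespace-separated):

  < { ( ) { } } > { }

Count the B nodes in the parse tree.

[B [Q < [B [Q { [B [Q ( )] [B [Q { }]]] }]] >] [B [Q { }]]]

5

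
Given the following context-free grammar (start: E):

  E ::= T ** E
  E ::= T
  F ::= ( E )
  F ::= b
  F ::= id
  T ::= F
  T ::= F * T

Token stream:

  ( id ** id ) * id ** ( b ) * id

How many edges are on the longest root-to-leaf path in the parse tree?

[E [T [F ( [E [T [F id]] ** [E [T [F id]]]] )] * [T [F id]]] ** [E [T [F ( [E [T [F b]]] )] * [T [F id]]]]]

7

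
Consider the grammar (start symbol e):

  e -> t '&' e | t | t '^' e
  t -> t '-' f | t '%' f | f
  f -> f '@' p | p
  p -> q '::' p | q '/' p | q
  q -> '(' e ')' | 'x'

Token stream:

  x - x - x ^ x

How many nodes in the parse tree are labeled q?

4

[e [t [t [t [f [p [q x]]]] - [f [p [q x]]]] - [f [p [q x]]]] ^ [e [t [f [p [q x]]]]]]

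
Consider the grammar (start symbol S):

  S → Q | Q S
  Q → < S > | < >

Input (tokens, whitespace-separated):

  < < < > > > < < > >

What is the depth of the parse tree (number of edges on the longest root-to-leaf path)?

6

[S [Q < [S [Q < [S [Q < >]] >]] >] [S [Q < [S [Q < >]] >]]]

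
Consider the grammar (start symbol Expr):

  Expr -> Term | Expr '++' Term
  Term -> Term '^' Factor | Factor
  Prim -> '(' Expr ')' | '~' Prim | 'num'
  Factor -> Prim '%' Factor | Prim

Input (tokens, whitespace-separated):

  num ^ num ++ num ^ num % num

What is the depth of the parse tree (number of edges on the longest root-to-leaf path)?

[Expr [Expr [Term [Term [Factor [Prim num]]] ^ [Factor [Prim num]]]] ++ [Term [Term [Factor [Prim num]]] ^ [Factor [Prim num] % [Factor [Prim num]]]]]

6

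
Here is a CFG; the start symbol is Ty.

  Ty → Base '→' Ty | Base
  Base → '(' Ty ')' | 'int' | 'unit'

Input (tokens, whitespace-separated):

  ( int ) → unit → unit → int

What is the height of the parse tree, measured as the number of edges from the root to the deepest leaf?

[Ty [Base ( [Ty [Base int]] )] → [Ty [Base unit] → [Ty [Base unit] → [Ty [Base int]]]]]

5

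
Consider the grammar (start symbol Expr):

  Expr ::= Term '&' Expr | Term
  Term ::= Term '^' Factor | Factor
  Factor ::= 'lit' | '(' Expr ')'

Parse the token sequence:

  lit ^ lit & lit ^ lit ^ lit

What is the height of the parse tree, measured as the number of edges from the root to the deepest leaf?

6

[Expr [Term [Term [Factor lit]] ^ [Factor lit]] & [Expr [Term [Term [Term [Factor lit]] ^ [Factor lit]] ^ [Factor lit]]]]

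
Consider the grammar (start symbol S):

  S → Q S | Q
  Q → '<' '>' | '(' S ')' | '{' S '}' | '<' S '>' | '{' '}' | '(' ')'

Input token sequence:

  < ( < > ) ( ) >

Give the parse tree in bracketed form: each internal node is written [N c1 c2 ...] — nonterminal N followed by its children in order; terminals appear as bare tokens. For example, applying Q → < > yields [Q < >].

[S [Q < [S [Q ( [S [Q < >]] )] [S [Q ( )]]] >]]

S
Q
< S >
< Q S >
< ( S ) S >
< ( Q ) S >
< ( < > ) S >
< ( < > ) Q >
< ( < > ) ( ) >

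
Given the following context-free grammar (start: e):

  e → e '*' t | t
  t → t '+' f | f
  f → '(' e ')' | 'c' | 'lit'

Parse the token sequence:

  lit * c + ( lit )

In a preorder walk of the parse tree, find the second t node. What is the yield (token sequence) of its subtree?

[e [e [t [f lit]]] * [t [t [f c]] + [f ( [e [t [f lit]]] )]]]

c + ( lit )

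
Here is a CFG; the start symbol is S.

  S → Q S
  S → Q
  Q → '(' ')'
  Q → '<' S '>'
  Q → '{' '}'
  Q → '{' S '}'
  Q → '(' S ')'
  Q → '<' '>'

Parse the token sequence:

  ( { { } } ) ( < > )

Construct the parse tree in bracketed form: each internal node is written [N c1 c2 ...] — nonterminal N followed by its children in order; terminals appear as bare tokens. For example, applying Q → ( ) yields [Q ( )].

[S [Q ( [S [Q { [S [Q { }]] }]] )] [S [Q ( [S [Q < >]] )]]]

S
Q S
( S ) S
( Q ) S
( { S } ) S
( { Q } ) S
( { { } } ) S
( { { } } ) Q
( { { } } ) ( S )
( { { } } ) ( Q )
( { { } } ) ( < > )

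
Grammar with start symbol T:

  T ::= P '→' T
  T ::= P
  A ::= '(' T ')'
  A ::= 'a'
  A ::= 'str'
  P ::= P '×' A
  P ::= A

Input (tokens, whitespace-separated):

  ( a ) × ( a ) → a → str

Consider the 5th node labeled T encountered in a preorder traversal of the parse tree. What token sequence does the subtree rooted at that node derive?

str

[T [P [P [A ( [T [P [A a]]] )]] × [A ( [T [P [A a]]] )]] → [T [P [A a]] → [T [P [A str]]]]]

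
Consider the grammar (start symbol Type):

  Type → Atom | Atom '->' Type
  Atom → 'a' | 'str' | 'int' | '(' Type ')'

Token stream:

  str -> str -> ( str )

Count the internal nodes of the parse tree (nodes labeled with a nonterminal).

8

[Type [Atom str] -> [Type [Atom str] -> [Type [Atom ( [Type [Atom str]] )]]]]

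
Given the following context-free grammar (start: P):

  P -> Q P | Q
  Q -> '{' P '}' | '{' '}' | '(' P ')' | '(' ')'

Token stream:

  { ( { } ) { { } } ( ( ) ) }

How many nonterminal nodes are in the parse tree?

[P [Q { [P [Q ( [P [Q { }]] )] [P [Q { [P [Q { }]] }] [P [Q ( [P [Q ( )]] )]]]] }]]

14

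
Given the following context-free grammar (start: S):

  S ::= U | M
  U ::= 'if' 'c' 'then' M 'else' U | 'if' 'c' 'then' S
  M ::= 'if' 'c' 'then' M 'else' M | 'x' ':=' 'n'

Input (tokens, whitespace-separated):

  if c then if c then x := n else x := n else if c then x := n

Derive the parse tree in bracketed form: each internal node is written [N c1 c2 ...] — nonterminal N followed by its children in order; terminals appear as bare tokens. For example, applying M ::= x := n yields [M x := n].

[S [U if c then [M if c then [M x := n] else [M x := n]] else [U if c then [S [M x := n]]]]]

S
U
if c then M else U
if c then if c then M else M else U
if c then if c then x := n else M else U
if c then if c then x := n else x := n else U
if c then if c then x := n else x := n else if c then S
if c then if c then x := n else x := n else if c then M
if c then if c then x := n else x := n else if c then x := n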